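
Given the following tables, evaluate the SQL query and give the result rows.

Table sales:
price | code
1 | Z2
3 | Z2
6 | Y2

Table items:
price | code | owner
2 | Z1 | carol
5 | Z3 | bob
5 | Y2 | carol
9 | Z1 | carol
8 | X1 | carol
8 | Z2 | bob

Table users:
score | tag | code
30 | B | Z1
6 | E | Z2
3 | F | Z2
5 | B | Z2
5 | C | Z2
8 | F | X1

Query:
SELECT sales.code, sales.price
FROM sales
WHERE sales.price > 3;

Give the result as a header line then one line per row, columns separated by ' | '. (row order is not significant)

After WHERE (1 rows):
sales.price | sales.code
6 | Y2
After SELECT (1 rows):
sales.code | sales.price
Y2 | 6

== RESULT ==
sales.code | sales.price
Y2 | 6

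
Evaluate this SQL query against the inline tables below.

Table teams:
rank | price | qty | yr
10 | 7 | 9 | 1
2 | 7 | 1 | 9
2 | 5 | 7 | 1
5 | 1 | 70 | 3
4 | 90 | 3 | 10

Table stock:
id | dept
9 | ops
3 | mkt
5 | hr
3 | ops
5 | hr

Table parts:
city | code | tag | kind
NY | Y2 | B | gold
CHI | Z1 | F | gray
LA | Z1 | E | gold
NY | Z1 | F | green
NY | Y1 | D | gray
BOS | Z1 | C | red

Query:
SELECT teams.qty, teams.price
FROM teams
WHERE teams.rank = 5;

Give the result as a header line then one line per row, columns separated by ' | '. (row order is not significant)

== RESULT ==
teams.qty | teams.price
70 | 1

Derivation:
After WHERE (1 rows):
teams.rank | teams.price | teams.qty | teams.yr
5 | 1 | 70 | 3
After SELECT (1 rows):
teams.qty | teams.price
70 | 1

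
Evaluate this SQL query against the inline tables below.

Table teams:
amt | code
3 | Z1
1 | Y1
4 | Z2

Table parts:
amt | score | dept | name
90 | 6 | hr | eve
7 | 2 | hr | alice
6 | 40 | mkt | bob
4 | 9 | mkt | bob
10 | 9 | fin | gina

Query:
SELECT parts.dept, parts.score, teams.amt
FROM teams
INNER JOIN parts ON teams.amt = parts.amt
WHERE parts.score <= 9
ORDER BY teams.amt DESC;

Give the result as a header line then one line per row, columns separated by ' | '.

After JOIN parts (1 rows):
teams.amt | teams.code | parts.amt | parts.score | parts.dept | parts.name
4 | Z2 | 4 | 9 | mkt | bob
After WHERE (1 rows):
teams.amt | teams.code | parts.amt | parts.score | parts.dept | parts.name
4 | Z2 | 4 | 9 | mkt | bob
After SELECT (1 rows):
parts.dept | parts.score | teams.amt
mkt | 9 | 4
After ORDER BY (1 rows):
parts.dept | parts.score | teams.amt
mkt | 9 | 4

== RESULT ==
parts.dept | parts.score | teams.amt
mkt | 9 | 4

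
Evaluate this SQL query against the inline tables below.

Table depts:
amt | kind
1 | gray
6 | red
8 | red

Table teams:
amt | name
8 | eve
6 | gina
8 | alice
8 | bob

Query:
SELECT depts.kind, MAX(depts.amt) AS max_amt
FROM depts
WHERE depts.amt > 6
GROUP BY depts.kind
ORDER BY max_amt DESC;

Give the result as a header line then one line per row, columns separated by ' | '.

== RESULT ==
depts.kind | max_amt
red | 8

Derivation:
After WHERE (1 rows):
depts.amt | depts.kind
8 | red
After GROUP BY (1 rows):
depts.kind | max_amt
red | 8
After ORDER BY (1 rows):
depts.kind | max_amt
red | 8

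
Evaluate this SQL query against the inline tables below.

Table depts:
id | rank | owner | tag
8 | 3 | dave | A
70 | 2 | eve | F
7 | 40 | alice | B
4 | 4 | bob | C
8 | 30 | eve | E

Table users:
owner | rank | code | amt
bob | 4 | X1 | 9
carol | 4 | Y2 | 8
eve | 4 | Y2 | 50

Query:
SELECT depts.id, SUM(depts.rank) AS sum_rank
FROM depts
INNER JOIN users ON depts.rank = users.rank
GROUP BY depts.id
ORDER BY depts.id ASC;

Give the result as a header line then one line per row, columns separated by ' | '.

After JOIN users (3 rows):
depts.id | depts.rank | depts.owner | depts.tag | users.owner | users.rank | users.code | users.amt
4 | 4 | bob | C | bob | 4 | X1 | 9
4 | 4 | bob | C | carol | 4 | Y2 | 8
4 | 4 | bob | C | eve | 4 | Y2 | 50
After GROUP BY (1 rows):
depts.id | sum_rank
4 | 12
After ORDER BY (1 rows):
depts.id | sum_rank
4 | 12

== RESULT ==
depts.id | sum_rank
4 | 12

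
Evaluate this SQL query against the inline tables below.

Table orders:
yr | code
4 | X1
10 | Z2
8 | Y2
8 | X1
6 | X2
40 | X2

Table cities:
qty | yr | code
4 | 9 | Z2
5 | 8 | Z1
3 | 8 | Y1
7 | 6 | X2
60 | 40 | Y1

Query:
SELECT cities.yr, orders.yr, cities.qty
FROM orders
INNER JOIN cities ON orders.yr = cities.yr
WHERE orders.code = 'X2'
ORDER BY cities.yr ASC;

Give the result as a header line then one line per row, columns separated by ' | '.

== RESULT ==
cities.yr | orders.yr | cities.qty
6 | 6 | 7
40 | 40 | 60

Derivation:
After JOIN cities (6 rows):
orders.yr | orders.code | cities.qty | cities.yr | cities.code
8 | Y2 | 5 | 8 | Z1
8 | Y2 | 3 | 8 | Y1
8 | X1 | 5 | 8 | Z1
8 | X1 | 3 | 8 | Y1
6 | X2 | 7 | 6 | X2
40 | X2 | 60 | 40 | Y1
After WHERE (2 rows):
orders.yr | orders.code | cities.qty | cities.yr | cities.code
6 | X2 | 7 | 6 | X2
40 | X2 | 60 | 40 | Y1
After SELECT (2 rows):
cities.yr | orders.yr | cities.qty
6 | 6 | 7
40 | 40 | 60
After ORDER BY (2 rows):
cities.yr | orders.yr | cities.qty
6 | 6 | 7
40 | 40 | 60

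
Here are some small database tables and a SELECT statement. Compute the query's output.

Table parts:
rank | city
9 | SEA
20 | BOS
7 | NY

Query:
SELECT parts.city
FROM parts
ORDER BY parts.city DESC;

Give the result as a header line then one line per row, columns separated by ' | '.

After SELECT (3 rows):
parts.city
SEA
BOS
NY
After ORDER BY (3 rows):
parts.city
SEA
NY
BOS

== RESULT ==
parts.city
SEA
NY
BOS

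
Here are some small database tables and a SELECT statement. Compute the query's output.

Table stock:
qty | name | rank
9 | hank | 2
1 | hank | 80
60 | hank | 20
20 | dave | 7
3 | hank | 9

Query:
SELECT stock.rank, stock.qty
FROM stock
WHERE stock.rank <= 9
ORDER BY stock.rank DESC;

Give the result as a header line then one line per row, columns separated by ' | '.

After WHERE (3 rows):
stock.qty | stock.name | stock.rank
9 | hank | 2
20 | dave | 7
3 | hank | 9
After SELECT (3 rows):
stock.rank | stock.qty
2 | 9
7 | 20
9 | 3
After ORDER BY (3 rows):
stock.rank | stock.qty
9 | 3
7 | 20
2 | 9

== RESULT ==
stock.rank | stock.qty
9 | 3
7 | 20
2 | 9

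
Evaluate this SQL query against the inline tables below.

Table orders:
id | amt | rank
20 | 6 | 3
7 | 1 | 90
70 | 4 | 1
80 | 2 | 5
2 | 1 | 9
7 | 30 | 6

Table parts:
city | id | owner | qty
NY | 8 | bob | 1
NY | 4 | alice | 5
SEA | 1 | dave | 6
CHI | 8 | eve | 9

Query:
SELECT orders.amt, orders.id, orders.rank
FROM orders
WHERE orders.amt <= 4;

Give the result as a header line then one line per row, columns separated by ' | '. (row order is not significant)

== RESULT ==
orders.amt | orders.id | orders.rank
1 | 7 | 90
4 | 70 | 1
2 | 80 | 5
1 | 2 | 9

Derivation:
After WHERE (4 rows):
orders.id | orders.amt | orders.rank
7 | 1 | 90
70 | 4 | 1
80 | 2 | 5
2 | 1 | 9
After SELECT (4 rows):
orders.amt | orders.id | orders.rank
1 | 7 | 90
4 | 70 | 1
2 | 80 | 5
1 | 2 | 9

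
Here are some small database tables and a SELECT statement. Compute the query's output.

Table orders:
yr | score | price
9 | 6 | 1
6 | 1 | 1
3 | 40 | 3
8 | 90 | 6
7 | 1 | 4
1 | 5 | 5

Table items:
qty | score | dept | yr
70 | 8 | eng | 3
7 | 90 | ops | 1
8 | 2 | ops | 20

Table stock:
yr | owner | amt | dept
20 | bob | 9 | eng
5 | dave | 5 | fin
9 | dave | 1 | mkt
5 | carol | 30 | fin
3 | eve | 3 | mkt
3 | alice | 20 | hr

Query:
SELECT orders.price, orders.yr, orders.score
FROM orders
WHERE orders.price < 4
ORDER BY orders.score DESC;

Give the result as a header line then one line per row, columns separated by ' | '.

== RESULT ==
orders.price | orders.yr | orders.score
3 | 3 | 40
1 | 9 | 6
1 | 6 | 1

Derivation:
After WHERE (3 rows):
orders.yr | orders.score | orders.price
9 | 6 | 1
6 | 1 | 1
3 | 40 | 3
After SELECT (3 rows):
orders.price | orders.yr | orders.score
1 | 9 | 6
1 | 6 | 1
3 | 3 | 40
After ORDER BY (3 rows):
orders.price | orders.yr | orders.score
3 | 3 | 40
1 | 9 | 6
1 | 6 | 1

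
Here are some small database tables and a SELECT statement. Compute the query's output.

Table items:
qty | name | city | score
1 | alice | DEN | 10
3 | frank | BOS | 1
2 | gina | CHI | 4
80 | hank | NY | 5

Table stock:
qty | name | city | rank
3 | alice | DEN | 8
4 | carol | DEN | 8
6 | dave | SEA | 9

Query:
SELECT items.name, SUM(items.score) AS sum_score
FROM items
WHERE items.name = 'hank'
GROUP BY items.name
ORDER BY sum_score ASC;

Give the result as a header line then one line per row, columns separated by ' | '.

After WHERE (1 rows):
items.qty | items.name | items.city | items.score
80 | hank | NY | 5
After GROUP BY (1 rows):
items.name | sum_score
hank | 5
After ORDER BY (1 rows):
items.name | sum_score
hank | 5

== RESULT ==
items.name | sum_score
hank | 5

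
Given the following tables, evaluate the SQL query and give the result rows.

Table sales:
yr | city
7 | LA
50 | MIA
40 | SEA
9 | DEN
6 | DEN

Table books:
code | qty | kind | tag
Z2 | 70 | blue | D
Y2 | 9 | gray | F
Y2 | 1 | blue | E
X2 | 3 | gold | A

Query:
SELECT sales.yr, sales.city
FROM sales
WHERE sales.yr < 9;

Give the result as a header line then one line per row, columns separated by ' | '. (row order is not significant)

== RESULT ==
sales.yr | sales.city
7 | LA
6 | DEN

Derivation:
After WHERE (2 rows):
sales.yr | sales.city
7 | LA
6 | DEN
After SELECT (2 rows):
sales.yr | sales.city
7 | LA
6 | DEN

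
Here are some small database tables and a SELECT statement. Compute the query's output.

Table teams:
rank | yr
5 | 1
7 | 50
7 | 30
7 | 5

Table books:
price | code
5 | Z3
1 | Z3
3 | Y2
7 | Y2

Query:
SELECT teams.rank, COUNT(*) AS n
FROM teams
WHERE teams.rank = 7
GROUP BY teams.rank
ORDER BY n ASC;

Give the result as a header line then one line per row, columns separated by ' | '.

== RESULT ==
teams.rank | n
7 | 3

Derivation:
After WHERE (3 rows):
teams.rank | teams.yr
7 | 50
7 | 30
7 | 5
After GROUP BY (1 rows):
teams.rank | n
7 | 3
After ORDER BY (1 rows):
teams.rank | n
7 | 3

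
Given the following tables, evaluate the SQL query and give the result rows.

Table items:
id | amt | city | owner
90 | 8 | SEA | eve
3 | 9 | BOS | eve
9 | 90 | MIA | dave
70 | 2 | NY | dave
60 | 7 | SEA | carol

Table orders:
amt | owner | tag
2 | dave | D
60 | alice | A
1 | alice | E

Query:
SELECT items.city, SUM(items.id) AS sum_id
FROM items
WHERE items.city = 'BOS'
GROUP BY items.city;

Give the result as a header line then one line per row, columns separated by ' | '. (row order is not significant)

After WHERE (1 rows):
items.id | items.amt | items.city | items.owner
3 | 9 | BOS | eve
After GROUP BY (1 rows):
items.city | sum_id
BOS | 3

== RESULT ==
items.city | sum_id
BOS | 3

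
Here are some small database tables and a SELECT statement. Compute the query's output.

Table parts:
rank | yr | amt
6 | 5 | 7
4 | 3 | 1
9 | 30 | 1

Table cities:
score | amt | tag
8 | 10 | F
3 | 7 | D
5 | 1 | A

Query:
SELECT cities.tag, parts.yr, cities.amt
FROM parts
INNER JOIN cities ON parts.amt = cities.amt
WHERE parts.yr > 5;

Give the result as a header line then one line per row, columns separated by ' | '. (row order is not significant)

After JOIN cities (3 rows):
parts.rank | parts.yr | parts.amt | cities.score | cities.amt | cities.tag
6 | 5 | 7 | 3 | 7 | D
4 | 3 | 1 | 5 | 1 | A
9 | 30 | 1 | 5 | 1 | A
After WHERE (1 rows):
parts.rank | parts.yr | parts.amt | cities.score | cities.amt | cities.tag
9 | 30 | 1 | 5 | 1 | A
After SELECT (1 rows):
cities.tag | parts.yr | cities.amt
A | 30 | 1

== RESULT ==
cities.tag | parts.yr | cities.amt
A | 30 | 1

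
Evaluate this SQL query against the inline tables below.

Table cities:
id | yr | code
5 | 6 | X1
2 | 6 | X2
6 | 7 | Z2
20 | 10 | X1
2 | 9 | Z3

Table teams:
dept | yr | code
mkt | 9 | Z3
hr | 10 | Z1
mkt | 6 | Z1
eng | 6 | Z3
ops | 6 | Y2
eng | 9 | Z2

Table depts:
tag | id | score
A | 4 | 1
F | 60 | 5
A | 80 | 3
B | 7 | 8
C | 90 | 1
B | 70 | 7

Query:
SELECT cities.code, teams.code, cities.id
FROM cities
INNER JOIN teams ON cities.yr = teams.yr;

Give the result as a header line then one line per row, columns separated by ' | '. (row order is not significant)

== RESULT ==
cities.code | teams.code | cities.id
X1 | Z1 | 5
X1 | Z3 | 5
X1 | Y2 | 5
X2 | Z1 | 2
X2 | Z3 | 2
X2 | Y2 | 2
X1 | Z1 | 20
Z3 | Z3 | 2
Z3 | Z2 | 2

Derivation:
After JOIN teams (9 rows):
cities.id | cities.yr | cities.code | teams.dept | teams.yr | teams.code
5 | 6 | X1 | mkt | 6 | Z1
5 | 6 | X1 | eng | 6 | Z3
5 | 6 | X1 | ops | 6 | Y2
2 | 6 | X2 | mkt | 6 | Z1
2 | 6 | X2 | eng | 6 | Z3
2 | 6 | X2 | ops | 6 | Y2
20 | 10 | X1 | hr | 10 | Z1
2 | 9 | Z3 | mkt | 9 | Z3
2 | 9 | Z3 | eng | 9 | Z2
After SELECT (9 rows):
cities.code | teams.code | cities.id
X1 | Z1 | 5
X1 | Z3 | 5
X1 | Y2 | 5
X2 | Z1 | 2
X2 | Z3 | 2
X2 | Y2 | 2
X1 | Z1 | 20
Z3 | Z3 | 2
Z3 | Z2 | 2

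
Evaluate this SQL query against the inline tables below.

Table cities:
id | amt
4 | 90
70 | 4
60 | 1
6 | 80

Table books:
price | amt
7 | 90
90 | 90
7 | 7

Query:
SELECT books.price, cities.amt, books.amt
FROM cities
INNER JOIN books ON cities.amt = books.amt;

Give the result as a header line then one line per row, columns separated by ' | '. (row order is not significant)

== RESULT ==
books.price | cities.amt | books.amt
7 | 90 | 90
90 | 90 | 90

Derivation:
After JOIN books (2 rows):
cities.id | cities.amt | books.price | books.amt
4 | 90 | 7 | 90
4 | 90 | 90 | 90
After SELECT (2 rows):
books.price | cities.amt | books.amt
7 | 90 | 90
90 | 90 | 90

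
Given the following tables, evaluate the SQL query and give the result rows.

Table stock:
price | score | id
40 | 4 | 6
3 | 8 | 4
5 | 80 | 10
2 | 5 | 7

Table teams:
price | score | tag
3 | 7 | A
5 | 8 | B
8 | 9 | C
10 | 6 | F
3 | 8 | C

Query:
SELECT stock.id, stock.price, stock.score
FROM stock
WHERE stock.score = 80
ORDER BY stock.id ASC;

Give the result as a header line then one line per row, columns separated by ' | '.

After WHERE (1 rows):
stock.price | stock.score | stock.id
5 | 80 | 10
After SELECT (1 rows):
stock.id | stock.price | stock.score
10 | 5 | 80
After ORDER BY (1 rows):
stock.id | stock.price | stock.score
10 | 5 | 80

== RESULT ==
stock.id | stock.price | stock.score
10 | 5 | 80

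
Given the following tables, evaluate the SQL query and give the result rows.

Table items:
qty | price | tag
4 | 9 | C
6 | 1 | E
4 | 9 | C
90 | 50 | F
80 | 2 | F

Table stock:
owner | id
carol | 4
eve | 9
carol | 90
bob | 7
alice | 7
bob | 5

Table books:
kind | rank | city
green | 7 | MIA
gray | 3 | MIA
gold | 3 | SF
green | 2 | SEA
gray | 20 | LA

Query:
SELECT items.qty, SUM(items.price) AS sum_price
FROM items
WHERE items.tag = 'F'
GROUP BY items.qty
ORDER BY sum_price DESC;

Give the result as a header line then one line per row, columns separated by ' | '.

== RESULT ==
items.qty | sum_price
90 | 50
80 | 2

Derivation:
After WHERE (2 rows):
items.qty | items.price | items.tag
90 | 50 | F
80 | 2 | F
After GROUP BY (2 rows):
items.qty | sum_price
90 | 50
80 | 2
After ORDER BY (2 rows):
items.qty | sum_price
90 | 50
80 | 2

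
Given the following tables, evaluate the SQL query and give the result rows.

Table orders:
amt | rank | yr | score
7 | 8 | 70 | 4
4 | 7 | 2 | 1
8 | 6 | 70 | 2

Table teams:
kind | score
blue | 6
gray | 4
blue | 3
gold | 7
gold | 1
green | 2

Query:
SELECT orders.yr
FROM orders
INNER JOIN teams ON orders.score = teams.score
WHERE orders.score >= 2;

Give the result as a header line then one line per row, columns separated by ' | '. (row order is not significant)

After JOIN teams (3 rows):
orders.amt | orders.rank | orders.yr | orders.score | teams.kind | teams.score
7 | 8 | 70 | 4 | gray | 4
4 | 7 | 2 | 1 | gold | 1
8 | 6 | 70 | 2 | green | 2
After WHERE (2 rows):
orders.amt | orders.rank | orders.yr | orders.score | teams.kind | teams.score
7 | 8 | 70 | 4 | gray | 4
8 | 6 | 70 | 2 | green | 2
After SELECT (2 rows):
orders.yr
70
70

== RESULT ==
orders.yr
70
70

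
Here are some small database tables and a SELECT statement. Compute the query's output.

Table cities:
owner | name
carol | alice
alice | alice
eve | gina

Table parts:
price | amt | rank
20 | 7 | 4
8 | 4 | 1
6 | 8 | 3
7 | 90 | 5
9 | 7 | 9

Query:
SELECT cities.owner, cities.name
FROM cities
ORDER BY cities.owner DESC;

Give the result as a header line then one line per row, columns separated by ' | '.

After SELECT (3 rows):
cities.owner | cities.name
carol | alice
alice | alice
eve | gina
After ORDER BY (3 rows):
cities.owner | cities.name
eve | gina
carol | alice
alice | alice

== RESULT ==
cities.owner | cities.name
eve | gina
carol | alice
alice | alice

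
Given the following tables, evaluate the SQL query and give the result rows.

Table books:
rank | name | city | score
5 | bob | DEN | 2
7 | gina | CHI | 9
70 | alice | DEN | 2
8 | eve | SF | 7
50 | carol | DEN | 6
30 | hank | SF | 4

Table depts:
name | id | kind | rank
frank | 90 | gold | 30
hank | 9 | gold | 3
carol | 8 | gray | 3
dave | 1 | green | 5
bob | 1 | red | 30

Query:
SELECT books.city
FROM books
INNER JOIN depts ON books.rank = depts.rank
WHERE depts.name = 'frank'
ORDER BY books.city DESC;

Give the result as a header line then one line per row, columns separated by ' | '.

== RESULT ==
books.city
SF

Derivation:
After JOIN depts (3 rows):
books.rank | books.name | books.city | books.score | depts.name | depts.id | depts.kind | depts.rank
5 | bob | DEN | 2 | dave | 1 | green | 5
30 | hank | SF | 4 | frank | 90 | gold | 30
30 | hank | SF | 4 | bob | 1 | red | 30
After WHERE (1 rows):
books.rank | books.name | books.city | books.score | depts.name | depts.id | depts.kind | depts.rank
30 | hank | SF | 4 | frank | 90 | gold | 30
After SELECT (1 rows):
books.city
SF
After ORDER BY (1 rows):
books.city
SF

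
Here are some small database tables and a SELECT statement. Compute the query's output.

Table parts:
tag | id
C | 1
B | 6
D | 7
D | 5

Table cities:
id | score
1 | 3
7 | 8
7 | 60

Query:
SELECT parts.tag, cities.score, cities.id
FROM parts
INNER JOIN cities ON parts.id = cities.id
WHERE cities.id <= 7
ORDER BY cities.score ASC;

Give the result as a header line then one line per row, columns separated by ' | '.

After JOIN cities (3 rows):
parts.tag | parts.id | cities.id | cities.score
C | 1 | 1 | 3
D | 7 | 7 | 8
D | 7 | 7 | 60
After WHERE (3 rows):
parts.tag | parts.id | cities.id | cities.score
C | 1 | 1 | 3
D | 7 | 7 | 8
D | 7 | 7 | 60
After SELECT (3 rows):
parts.tag | cities.score | cities.id
C | 3 | 1
D | 8 | 7
D | 60 | 7
After ORDER BY (3 rows):
parts.tag | cities.score | cities.id
C | 3 | 1
D | 8 | 7
D | 60 | 7

== RESULT ==
parts.tag | cities.score | cities.id
C | 3 | 1
D | 8 | 7
D | 60 | 7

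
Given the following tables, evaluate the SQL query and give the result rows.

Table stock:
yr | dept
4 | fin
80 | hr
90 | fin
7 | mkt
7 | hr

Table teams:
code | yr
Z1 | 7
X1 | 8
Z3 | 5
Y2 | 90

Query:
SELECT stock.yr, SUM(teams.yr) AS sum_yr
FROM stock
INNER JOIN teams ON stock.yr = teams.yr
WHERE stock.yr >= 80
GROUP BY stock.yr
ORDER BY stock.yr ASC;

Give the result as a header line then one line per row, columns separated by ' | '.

== RESULT ==
stock.yr | sum_yr
90 | 90

Derivation:
After JOIN teams (3 rows):
stock.yr | stock.dept | teams.code | teams.yr
90 | fin | Y2 | 90
7 | mkt | Z1 | 7
7 | hr | Z1 | 7
After WHERE (1 rows):
stock.yr | stock.dept | teams.code | teams.yr
90 | fin | Y2 | 90
After GROUP BY (1 rows):
stock.yr | sum_yr
90 | 90
After ORDER BY (1 rows):
stock.yr | sum_yr
90 | 90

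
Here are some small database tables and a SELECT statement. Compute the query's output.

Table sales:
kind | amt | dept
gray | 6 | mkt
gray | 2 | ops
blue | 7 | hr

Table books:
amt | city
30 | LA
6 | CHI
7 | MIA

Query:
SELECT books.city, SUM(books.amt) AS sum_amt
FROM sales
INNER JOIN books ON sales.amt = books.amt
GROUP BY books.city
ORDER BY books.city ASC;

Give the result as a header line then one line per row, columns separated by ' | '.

After JOIN books (2 rows):
sales.kind | sales.amt | sales.dept | books.amt | books.city
gray | 6 | mkt | 6 | CHI
blue | 7 | hr | 7 | MIA
After GROUP BY (2 rows):
books.city | sum_amt
CHI | 6
MIA | 7
After ORDER BY (2 rows):
books.city | sum_amt
CHI | 6
MIA | 7

== RESULT ==
books.city | sum_amt
CHI | 6
MIA | 7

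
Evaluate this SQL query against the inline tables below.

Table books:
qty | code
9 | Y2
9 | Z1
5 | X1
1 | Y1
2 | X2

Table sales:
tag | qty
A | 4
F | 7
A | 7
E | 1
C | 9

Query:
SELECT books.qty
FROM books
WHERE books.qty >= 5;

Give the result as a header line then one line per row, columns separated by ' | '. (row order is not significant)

After WHERE (3 rows):
books.qty | books.code
9 | Y2
9 | Z1
5 | X1
After SELECT (3 rows):
books.qty
9
9
5

== RESULT ==
books.qty
9
9
5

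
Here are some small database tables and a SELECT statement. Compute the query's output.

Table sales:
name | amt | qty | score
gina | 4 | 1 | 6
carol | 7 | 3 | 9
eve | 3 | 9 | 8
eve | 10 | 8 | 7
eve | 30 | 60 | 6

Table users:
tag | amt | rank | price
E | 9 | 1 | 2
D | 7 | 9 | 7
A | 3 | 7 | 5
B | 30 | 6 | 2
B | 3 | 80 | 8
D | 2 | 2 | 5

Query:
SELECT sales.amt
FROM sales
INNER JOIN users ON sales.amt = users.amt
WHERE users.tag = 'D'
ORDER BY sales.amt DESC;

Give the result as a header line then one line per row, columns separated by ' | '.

After JOIN users (4 rows):
sales.name | sales.amt | sales.qty | sales.score | users.tag | users.amt | users.rank | users.price
carol | 7 | 3 | 9 | D | 7 | 9 | 7
eve | 3 | 9 | 8 | A | 3 | 7 | 5
eve | 3 | 9 | 8 | B | 3 | 80 | 8
eve | 30 | 60 | 6 | B | 30 | 6 | 2
After WHERE (1 rows):
sales.name | sales.amt | sales.qty | sales.score | users.tag | users.amt | users.rank | users.price
carol | 7 | 3 | 9 | D | 7 | 9 | 7
After SELECT (1 rows):
sales.amt
7
After ORDER BY (1 rows):
sales.amt
7

== RESULT ==
sales.amt
7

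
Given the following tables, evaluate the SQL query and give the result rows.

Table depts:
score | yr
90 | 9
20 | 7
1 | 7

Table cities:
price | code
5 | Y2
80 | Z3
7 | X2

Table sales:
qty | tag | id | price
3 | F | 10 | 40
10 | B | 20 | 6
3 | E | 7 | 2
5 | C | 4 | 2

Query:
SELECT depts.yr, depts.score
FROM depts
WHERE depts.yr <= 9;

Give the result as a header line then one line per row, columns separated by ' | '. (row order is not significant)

After WHERE (3 rows):
depts.score | depts.yr
90 | 9
20 | 7
1 | 7
After SELECT (3 rows):
depts.yr | depts.score
9 | 90
7 | 20
7 | 1

== RESULT ==
depts.yr | depts.score
9 | 90
7 | 20
7 | 1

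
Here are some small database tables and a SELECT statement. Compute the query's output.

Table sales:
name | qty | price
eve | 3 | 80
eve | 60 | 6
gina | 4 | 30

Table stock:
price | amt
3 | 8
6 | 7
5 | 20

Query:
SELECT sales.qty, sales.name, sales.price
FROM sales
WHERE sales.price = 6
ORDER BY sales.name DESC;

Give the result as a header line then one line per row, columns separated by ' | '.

After WHERE (1 rows):
sales.name | sales.qty | sales.price
eve | 60 | 6
After SELECT (1 rows):
sales.qty | sales.name | sales.price
60 | eve | 6
After ORDER BY (1 rows):
sales.qty | sales.name | sales.price
60 | eve | 6

== RESULT ==
sales.qty | sales.name | sales.price
60 | eve | 6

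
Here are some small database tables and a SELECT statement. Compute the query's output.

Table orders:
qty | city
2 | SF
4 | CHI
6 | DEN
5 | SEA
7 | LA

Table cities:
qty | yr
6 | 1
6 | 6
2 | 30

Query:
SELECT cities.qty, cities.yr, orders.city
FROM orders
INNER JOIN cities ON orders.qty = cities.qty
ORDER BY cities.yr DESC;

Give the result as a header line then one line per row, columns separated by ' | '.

After JOIN cities (3 rows):
orders.qty | orders.city | cities.qty | cities.yr
2 | SF | 2 | 30
6 | DEN | 6 | 1
6 | DEN | 6 | 6
After SELECT (3 rows):
cities.qty | cities.yr | orders.city
2 | 30 | SF
6 | 1 | DEN
6 | 6 | DEN
After ORDER BY (3 rows):
cities.qty | cities.yr | orders.city
2 | 30 | SF
6 | 6 | DEN
6 | 1 | DEN

== RESULT ==
cities.qty | cities.yr | orders.city
2 | 30 | SF
6 | 6 | DEN
6 | 1 | DEN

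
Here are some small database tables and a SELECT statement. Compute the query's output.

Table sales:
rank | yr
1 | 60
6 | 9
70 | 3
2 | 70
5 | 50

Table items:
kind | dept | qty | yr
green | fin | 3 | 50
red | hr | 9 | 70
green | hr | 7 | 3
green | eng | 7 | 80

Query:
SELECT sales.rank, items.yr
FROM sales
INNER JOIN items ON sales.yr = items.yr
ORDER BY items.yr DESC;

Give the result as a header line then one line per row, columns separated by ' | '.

After JOIN items (3 rows):
sales.rank | sales.yr | items.kind | items.dept | items.qty | items.yr
70 | 3 | green | hr | 7 | 3
2 | 70 | red | hr | 9 | 70
5 | 50 | green | fin | 3 | 50
After SELECT (3 rows):
sales.rank | items.yr
70 | 3
2 | 70
5 | 50
After ORDER BY (3 rows):
sales.rank | items.yr
2 | 70
5 | 50
70 | 3

== RESULT ==
sales.rank | items.yr
2 | 70
5 | 50
70 | 3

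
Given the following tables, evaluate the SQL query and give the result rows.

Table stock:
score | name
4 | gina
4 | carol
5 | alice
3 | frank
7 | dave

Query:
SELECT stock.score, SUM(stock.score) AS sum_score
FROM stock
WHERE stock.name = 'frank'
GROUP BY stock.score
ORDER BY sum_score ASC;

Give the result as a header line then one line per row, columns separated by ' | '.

After WHERE (1 rows):
stock.score | stock.name
3 | frank
After GROUP BY (1 rows):
stock.score | sum_score
3 | 3
After ORDER BY (1 rows):
stock.score | sum_score
3 | 3

== RESULT ==
stock.score | sum_score
3 | 3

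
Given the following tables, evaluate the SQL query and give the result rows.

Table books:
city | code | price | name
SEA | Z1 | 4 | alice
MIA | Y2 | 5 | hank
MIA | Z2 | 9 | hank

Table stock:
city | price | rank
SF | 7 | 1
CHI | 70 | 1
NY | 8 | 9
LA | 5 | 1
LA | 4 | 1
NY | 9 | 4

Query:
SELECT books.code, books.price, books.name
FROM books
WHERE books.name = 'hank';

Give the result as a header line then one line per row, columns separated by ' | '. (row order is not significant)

After WHERE (2 rows):
books.city | books.code | books.price | books.name
MIA | Y2 | 5 | hank
MIA | Z2 | 9 | hank
After SELECT (2 rows):
books.code | books.price | books.name
Y2 | 5 | hank
Z2 | 9 | hank

== RESULT ==
books.code | books.price | books.name
Y2 | 5 | hank
Z2 | 9 | hank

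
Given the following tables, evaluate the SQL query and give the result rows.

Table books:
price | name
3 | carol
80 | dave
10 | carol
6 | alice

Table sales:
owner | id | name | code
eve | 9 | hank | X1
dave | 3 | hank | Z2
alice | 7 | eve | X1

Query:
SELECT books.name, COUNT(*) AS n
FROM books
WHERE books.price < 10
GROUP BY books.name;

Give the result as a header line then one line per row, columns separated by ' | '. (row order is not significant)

After WHERE (2 rows):
books.price | books.name
3 | carol
6 | alice
After GROUP BY (2 rows):
books.name | n
carol | 1
alice | 1

== RESULT ==
books.name | n
carol | 1
alice | 1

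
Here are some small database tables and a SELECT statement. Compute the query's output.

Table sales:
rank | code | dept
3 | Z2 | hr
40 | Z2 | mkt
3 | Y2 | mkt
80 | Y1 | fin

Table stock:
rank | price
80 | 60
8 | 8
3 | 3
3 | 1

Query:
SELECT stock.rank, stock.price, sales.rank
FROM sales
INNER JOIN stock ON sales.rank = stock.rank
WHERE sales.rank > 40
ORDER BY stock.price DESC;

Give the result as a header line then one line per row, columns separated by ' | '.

== RESULT ==
stock.rank | stock.price | sales.rank
80 | 60 | 80

Derivation:
After JOIN stock (5 rows):
sales.rank | sales.code | sales.dept | stock.rank | stock.price
3 | Z2 | hr | 3 | 3
3 | Z2 | hr | 3 | 1
3 | Y2 | mkt | 3 | 3
3 | Y2 | mkt | 3 | 1
80 | Y1 | fin | 80 | 60
After WHERE (1 rows):
sales.rank | sales.code | sales.dept | stock.rank | stock.price
80 | Y1 | fin | 80 | 60
After SELECT (1 rows):
stock.rank | stock.price | sales.rank
80 | 60 | 80
After ORDER BY (1 rows):
stock.rank | stock.price | sales.rank
80 | 60 | 80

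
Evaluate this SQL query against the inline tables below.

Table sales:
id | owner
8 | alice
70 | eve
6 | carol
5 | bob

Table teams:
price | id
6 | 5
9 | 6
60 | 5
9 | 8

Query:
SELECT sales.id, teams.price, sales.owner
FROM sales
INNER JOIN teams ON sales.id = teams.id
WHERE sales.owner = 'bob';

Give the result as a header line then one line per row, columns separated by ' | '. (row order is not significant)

After JOIN teams (4 rows):
sales.id | sales.owner | teams.price | teams.id
8 | alice | 9 | 8
6 | carol | 9 | 6
5 | bob | 6 | 5
5 | bob | 60 | 5
After WHERE (2 rows):
sales.id | sales.owner | teams.price | teams.id
5 | bob | 6 | 5
5 | bob | 60 | 5
After SELECT (2 rows):
sales.id | teams.price | sales.owner
5 | 6 | bob
5 | 60 | bob

== RESULT ==
sales.id | teams.price | sales.owner
5 | 6 | bob
5 | 60 | bob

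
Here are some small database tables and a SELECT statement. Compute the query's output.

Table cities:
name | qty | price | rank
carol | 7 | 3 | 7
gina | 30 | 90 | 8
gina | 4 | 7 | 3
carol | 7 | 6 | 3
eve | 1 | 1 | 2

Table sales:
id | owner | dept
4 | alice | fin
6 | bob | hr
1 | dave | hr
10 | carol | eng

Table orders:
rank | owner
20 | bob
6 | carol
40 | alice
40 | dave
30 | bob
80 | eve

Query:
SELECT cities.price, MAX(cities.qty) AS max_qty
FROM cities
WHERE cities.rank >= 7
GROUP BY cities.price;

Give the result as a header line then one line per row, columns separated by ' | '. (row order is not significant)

== RESULT ==
cities.price | max_qty
3 | 7
90 | 30

Derivation:
After WHERE (2 rows):
cities.name | cities.qty | cities.price | cities.rank
carol | 7 | 3 | 7
gina | 30 | 90 | 8
After GROUP BY (2 rows):
cities.price | max_qty
3 | 7
90 | 30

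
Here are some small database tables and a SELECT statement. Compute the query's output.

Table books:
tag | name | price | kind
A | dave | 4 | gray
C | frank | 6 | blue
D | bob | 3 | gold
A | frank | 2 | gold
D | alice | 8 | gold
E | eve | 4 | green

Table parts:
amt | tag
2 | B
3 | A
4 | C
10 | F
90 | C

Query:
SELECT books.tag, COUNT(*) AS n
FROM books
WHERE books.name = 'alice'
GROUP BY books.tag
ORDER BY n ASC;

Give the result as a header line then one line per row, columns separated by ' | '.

== RESULT ==
books.tag | n
D | 1

Derivation:
After WHERE (1 rows):
books.tag | books.name | books.price | books.kind
D | alice | 8 | gold
After GROUP BY (1 rows):
books.tag | n
D | 1
After ORDER BY (1 rows):
books.tag | n
D | 1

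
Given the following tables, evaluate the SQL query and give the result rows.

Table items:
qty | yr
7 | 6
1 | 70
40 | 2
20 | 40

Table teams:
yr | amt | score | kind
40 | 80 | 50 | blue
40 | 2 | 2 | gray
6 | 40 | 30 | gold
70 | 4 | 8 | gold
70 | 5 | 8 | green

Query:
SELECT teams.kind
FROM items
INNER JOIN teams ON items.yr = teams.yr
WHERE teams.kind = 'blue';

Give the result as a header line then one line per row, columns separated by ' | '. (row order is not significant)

== RESULT ==
teams.kind
blue

Derivation:
After JOIN teams (5 rows):
items.qty | items.yr | teams.yr | teams.amt | teams.score | teams.kind
7 | 6 | 6 | 40 | 30 | gold
1 | 70 | 70 | 4 | 8 | gold
1 | 70 | 70 | 5 | 8 | green
20 | 40 | 40 | 80 | 50 | blue
20 | 40 | 40 | 2 | 2 | gray
After WHERE (1 rows):
items.qty | items.yr | teams.yr | teams.amt | teams.score | teams.kind
20 | 40 | 40 | 80 | 50 | blue
After SELECT (1 rows):
teams.kind
blue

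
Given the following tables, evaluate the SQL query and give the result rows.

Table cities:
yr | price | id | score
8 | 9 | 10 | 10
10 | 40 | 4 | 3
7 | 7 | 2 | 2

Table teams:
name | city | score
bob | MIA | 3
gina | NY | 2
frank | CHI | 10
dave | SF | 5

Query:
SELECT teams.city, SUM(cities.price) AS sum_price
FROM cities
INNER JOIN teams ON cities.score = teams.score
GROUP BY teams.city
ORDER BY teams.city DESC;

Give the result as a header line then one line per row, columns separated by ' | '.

After JOIN teams (3 rows):
cities.yr | cities.price | cities.id | cities.score | teams.name | teams.city | teams.score
8 | 9 | 10 | 10 | frank | CHI | 10
10 | 40 | 4 | 3 | bob | MIA | 3
7 | 7 | 2 | 2 | gina | NY | 2
After GROUP BY (3 rows):
teams.city | sum_price
CHI | 9
MIA | 40
NY | 7
After ORDER BY (3 rows):
teams.city | sum_price
NY | 7
MIA | 40
CHI | 9

== RESULT ==
teams.city | sum_price
NY | 7
MIA | 40
CHI | 9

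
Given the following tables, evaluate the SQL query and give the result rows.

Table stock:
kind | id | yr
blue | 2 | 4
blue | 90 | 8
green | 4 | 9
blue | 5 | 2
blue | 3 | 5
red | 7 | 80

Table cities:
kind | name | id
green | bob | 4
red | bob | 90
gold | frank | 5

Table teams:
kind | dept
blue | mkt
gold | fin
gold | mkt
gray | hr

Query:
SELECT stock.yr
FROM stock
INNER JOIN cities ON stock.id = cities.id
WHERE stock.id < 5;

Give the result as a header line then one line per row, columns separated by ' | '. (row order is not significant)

== RESULT ==
stock.yr
9

Derivation:
After JOIN cities (3 rows):
stock.kind | stock.id | stock.yr | cities.kind | cities.name | cities.id
blue | 90 | 8 | red | bob | 90
green | 4 | 9 | green | bob | 4
blue | 5 | 2 | gold | frank | 5
After WHERE (1 rows):
stock.kind | stock.id | stock.yr | cities.kind | cities.name | cities.id
green | 4 | 9 | green | bob | 4
After SELECT (1 rows):
stock.yr
9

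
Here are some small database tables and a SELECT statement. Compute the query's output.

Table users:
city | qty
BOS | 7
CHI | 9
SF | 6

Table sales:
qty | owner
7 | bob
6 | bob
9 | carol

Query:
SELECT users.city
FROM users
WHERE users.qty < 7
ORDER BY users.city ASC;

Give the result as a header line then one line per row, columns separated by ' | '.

== RESULT ==
users.city
SF

Derivation:
After WHERE (1 rows):
users.city | users.qty
SF | 6
After SELECT (1 rows):
users.city
SF
After ORDER BY (1 rows):
users.city
SF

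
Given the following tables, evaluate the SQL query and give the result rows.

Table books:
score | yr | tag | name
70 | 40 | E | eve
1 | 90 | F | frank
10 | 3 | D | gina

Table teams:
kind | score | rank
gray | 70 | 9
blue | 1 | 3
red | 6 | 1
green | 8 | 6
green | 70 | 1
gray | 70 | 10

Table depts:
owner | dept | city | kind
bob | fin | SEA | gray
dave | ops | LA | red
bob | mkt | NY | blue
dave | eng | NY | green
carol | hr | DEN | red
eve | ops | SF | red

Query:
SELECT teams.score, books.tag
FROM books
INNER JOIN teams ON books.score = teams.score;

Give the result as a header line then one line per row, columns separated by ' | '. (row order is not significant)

== RESULT ==
teams.score | books.tag
70 | E
70 | E
70 | E
1 | F

Derivation:
After JOIN teams (4 rows):
books.score | books.yr | books.tag | books.name | teams.kind | teams.score | teams.rank
70 | 40 | E | eve | gray | 70 | 9
70 | 40 | E | eve | green | 70 | 1
70 | 40 | E | eve | gray | 70 | 10
1 | 90 | F | frank | blue | 1 | 3
After SELECT (4 rows):
teams.score | books.tag
70 | E
70 | E
70 | E
1 | F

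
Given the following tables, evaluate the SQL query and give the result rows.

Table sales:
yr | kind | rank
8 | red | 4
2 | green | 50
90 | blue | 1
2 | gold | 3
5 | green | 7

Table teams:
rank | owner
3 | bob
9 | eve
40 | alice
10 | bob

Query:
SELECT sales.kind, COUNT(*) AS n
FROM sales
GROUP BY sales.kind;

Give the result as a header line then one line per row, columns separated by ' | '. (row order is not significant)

After GROUP BY (4 rows):
sales.kind | n
red | 1
green | 2
blue | 1
gold | 1

== RESULT ==
sales.kind | n
red | 1
green | 2
blue | 1
gold | 1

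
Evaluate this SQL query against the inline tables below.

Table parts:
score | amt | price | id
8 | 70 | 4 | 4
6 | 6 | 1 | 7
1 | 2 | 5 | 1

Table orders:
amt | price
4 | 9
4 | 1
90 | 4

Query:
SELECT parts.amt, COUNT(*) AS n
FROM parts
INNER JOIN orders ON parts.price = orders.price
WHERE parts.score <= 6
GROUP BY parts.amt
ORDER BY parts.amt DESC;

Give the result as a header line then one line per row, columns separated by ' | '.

After JOIN orders (2 rows):
parts.score | parts.amt | parts.price | parts.id | orders.amt | orders.price
8 | 70 | 4 | 4 | 90 | 4
6 | 6 | 1 | 7 | 4 | 1
After WHERE (1 rows):
parts.score | parts.amt | parts.price | parts.id | orders.amt | orders.price
6 | 6 | 1 | 7 | 4 | 1
After GROUP BY (1 rows):
parts.amt | n
6 | 1
After ORDER BY (1 rows):
parts.amt | n
6 | 1

== RESULT ==
parts.amt | n
6 | 1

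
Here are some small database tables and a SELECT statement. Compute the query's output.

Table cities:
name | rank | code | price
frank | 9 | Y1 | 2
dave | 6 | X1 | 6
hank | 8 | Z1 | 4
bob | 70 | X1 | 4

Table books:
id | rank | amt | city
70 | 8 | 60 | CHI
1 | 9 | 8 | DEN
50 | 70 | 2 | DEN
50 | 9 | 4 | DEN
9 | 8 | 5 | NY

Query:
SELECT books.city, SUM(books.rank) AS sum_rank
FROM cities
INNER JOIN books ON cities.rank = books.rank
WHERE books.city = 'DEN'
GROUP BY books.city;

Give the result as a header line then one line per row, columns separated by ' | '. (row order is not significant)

== RESULT ==
books.city | sum_rank
DEN | 88

Derivation:
After JOIN books (5 rows):
cities.name | cities.rank | cities.code | cities.price | books.id | books.rank | books.amt | books.city
frank | 9 | Y1 | 2 | 1 | 9 | 8 | DEN
frank | 9 | Y1 | 2 | 50 | 9 | 4 | DEN
hank | 8 | Z1 | 4 | 70 | 8 | 60 | CHI
hank | 8 | Z1 | 4 | 9 | 8 | 5 | NY
bob | 70 | X1 | 4 | 50 | 70 | 2 | DEN
After WHERE (3 rows):
cities.name | cities.rank | cities.code | cities.price | books.id | books.rank | books.amt | books.city
frank | 9 | Y1 | 2 | 1 | 9 | 8 | DEN
frank | 9 | Y1 | 2 | 50 | 9 | 4 | DEN
bob | 70 | X1 | 4 | 50 | 70 | 2 | DEN
After GROUP BY (1 rows):
books.city | sum_rank
DEN | 88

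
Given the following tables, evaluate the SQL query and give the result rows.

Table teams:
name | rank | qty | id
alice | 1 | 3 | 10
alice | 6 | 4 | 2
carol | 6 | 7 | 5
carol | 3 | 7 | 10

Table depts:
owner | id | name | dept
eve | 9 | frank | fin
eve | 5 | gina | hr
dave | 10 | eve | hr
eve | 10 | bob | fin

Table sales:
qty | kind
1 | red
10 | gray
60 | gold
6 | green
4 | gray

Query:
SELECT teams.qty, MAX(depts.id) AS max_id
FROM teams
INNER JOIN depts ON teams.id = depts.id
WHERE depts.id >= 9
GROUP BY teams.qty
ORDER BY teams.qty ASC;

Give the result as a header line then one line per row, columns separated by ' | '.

== RESULT ==
teams.qty | max_id
3 | 10
7 | 10

Derivation:
After JOIN depts (5 rows):
teams.name | teams.rank | teams.qty | teams.id | depts.owner | depts.id | depts.name | depts.dept
alice | 1 | 3 | 10 | dave | 10 | eve | hr
alice | 1 | 3 | 10 | eve | 10 | bob | fin
carol | 6 | 7 | 5 | eve | 5 | gina | hr
carol | 3 | 7 | 10 | dave | 10 | eve | hr
carol | 3 | 7 | 10 | eve | 10 | bob | fin
After WHERE (4 rows):
teams.name | teams.rank | teams.qty | teams.id | depts.owner | depts.id | depts.name | depts.dept
alice | 1 | 3 | 10 | dave | 10 | eve | hr
alice | 1 | 3 | 10 | eve | 10 | bob | fin
carol | 3 | 7 | 10 | dave | 10 | eve | hr
carol | 3 | 7 | 10 | eve | 10 | bob | fin
After GROUP BY (2 rows):
teams.qty | max_id
3 | 10
7 | 10
After ORDER BY (2 rows):
teams.qty | max_id
3 | 10
7 | 10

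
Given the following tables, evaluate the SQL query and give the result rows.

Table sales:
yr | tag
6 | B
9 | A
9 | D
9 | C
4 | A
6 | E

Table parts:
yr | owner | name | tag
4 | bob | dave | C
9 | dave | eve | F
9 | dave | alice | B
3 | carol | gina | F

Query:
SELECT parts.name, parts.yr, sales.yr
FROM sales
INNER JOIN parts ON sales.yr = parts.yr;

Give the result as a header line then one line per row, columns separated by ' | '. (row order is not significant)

== RESULT ==
parts.name | parts.yr | sales.yr
eve | 9 | 9
alice | 9 | 9
eve | 9 | 9
alice | 9 | 9
eve | 9 | 9
alice | 9 | 9
dave | 4 | 4

Derivation:
After JOIN parts (7 rows):
sales.yr | sales.tag | parts.yr | parts.owner | parts.name | parts.tag
9 | A | 9 | dave | eve | F
9 | A | 9 | dave | alice | B
9 | D | 9 | dave | eve | F
9 | D | 9 | dave | alice | B
9 | C | 9 | dave | eve | F
9 | C | 9 | dave | alice | B
4 | A | 4 | bob | dave | C
After SELECT (7 rows):
parts.name | parts.yr | sales.yr
eve | 9 | 9
alice | 9 | 9
eve | 9 | 9
alice | 9 | 9
eve | 9 | 9
alice | 9 | 9
dave | 4 | 4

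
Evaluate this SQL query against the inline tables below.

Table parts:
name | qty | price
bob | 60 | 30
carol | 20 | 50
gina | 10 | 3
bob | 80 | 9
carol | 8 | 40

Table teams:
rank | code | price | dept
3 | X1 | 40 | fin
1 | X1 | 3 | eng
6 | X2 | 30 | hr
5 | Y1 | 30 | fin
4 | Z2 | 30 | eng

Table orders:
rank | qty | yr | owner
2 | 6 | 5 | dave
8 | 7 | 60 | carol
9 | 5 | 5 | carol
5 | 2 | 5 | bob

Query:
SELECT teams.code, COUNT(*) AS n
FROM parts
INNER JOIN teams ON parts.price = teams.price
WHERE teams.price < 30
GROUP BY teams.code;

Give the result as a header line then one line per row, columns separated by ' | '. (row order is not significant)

== RESULT ==
teams.code | n
X1 | 1

Derivation:
After JOIN teams (5 rows):
parts.name | parts.qty | parts.price | teams.rank | teams.code | teams.price | teams.dept
bob | 60 | 30 | 6 | X2 | 30 | hr
bob | 60 | 30 | 5 | Y1 | 30 | fin
bob | 60 | 30 | 4 | Z2 | 30 | eng
gina | 10 | 3 | 1 | X1 | 3 | eng
carol | 8 | 40 | 3 | X1 | 40 | fin
After WHERE (1 rows):
parts.name | parts.qty | parts.price | teams.rank | teams.code | teams.price | teams.dept
gina | 10 | 3 | 1 | X1 | 3 | eng
After GROUP BY (1 rows):
teams.code | n
X1 | 1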